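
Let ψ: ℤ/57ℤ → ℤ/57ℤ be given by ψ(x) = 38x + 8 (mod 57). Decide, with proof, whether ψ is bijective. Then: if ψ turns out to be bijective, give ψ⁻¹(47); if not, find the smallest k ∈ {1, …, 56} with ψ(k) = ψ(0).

3

We have gcd(38, 57) = 19 > 1. Taking x_1 = 0 and x_2 = 3: ψ(0) = 8 and ψ(3) = 38·3 + 8 = 122 ≡ 8 (mod 57).
So ψ(0) = ψ(3) while 0 ≠ 3, so ψ is not injective, hence not bijective.
Since ψ is not bijective, we find the least positive k with ψ(k) = ψ(0): this means 38k ≡ 0 (mod 57), i.e. 57 ∣ 38k. Since gcd(38, 57) = 19, dividing through by 19 this holds exactly when 3 ∣ 2k, and as gcd(2, 3) = 1, exactly when 3 ∣ k.
The smallest positive such k is 3.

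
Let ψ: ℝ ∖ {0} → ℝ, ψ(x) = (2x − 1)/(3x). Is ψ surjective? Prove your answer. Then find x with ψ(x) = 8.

If ψ(x) = 2/3, cross-multiplying gives 3(2x − 1) = 2(3x), which simplifies to −3 = 0 — false.  So 2/3 has no preimage and ψ is not surjective.
Solving ψ(x) = 8: cross-multiplying gives 2x − 1 = 8(3x), which rearranges to −22x = 1, so x = −1/22.

-1/22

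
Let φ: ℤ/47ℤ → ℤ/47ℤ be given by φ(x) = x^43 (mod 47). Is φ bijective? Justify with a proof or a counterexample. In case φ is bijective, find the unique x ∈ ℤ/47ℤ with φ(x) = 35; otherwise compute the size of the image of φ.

29

Since 47 is prime, the nonzero elements of ℤ/47ℤ form a cyclic group of order 46.
As gcd(43, 46) = 1, raising to the 43rd power is a bijection on this group: if a^43 ≡ b^43 then (ab^{−1})^43 = 1, and the only element of order dividing gcd(43, 46) = 1 is 1, so a = b.
With φ(0) = 0 this makes φ injective on all of ℤ/47ℤ, hence bijective (finite equal-size domain and codomain). In particular φ is bijective.
Since φ is bijective, we find the preimage of 35. The inverse of x ↦ x^43 on (ℤ/47ℤ)^× is x ↦ x^15, because 43·15 = 645 = 14·46 + 1 ≡ 1 (mod 46) and x^{46} = 1 for x ≠ 0 (Fermat). So φ⁻¹(35) = 35^15 mod 47.
Repeated squaring mod 47: 35^1 ≡ 35, 35^2 ≡ 35² = 1225 ≡ 3, 35^4 ≡ 3² = 9, 35^8 ≡ 9² = 81 ≡ 34. Since 15 = 8 + 4 + 2 + 1, 35^15 ≡ 34·9·3·35: 34·9 = 306 ≡ 24, then 24·3 = 72 ≡ 25, then 25·35 = 875 ≡ 29. So 35^15 ≡ 29 (mod 47).
Hence φ⁻¹(35) = 29.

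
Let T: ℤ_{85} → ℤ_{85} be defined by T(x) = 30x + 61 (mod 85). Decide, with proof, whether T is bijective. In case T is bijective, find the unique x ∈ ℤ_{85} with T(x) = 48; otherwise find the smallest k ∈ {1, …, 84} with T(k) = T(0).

17

We have gcd(30, 85) = 5 > 1. Taking s = 0 and t = 17: T(0) = 61 and T(17) = 30·17 + 61 = 571 ≡ 61 (mod 85).
So T(0) = T(17) while 0 ≠ 17, thus T is not injective, hence not bijective.
Since T is not bijective, we find the least positive k with T(k) = T(0): this means 30k ≡ 0 (mod 85), i.e. 85 ∣ 30k. Since gcd(30, 85) = 5, dividing through by 5 this holds exactly when 17 ∣ 6k, and as gcd(6, 17) = 1, exactly when 17 ∣ k.
The smallest positive such k is 17.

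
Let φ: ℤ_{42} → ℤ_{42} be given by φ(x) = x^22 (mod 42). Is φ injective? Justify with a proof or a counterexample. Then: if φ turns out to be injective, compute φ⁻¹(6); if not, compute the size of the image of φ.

φ(4): Repeated squaring mod 42: 4^1 ≡ 4, 4^2 ≡ 4² = 16, 4^4 ≡ 16² = 256 ≡ 4, 4^8 ≡ 4² = 16, 4^16 ≡ 16² = 256 ≡ 4. Since 22 = 16 + 4 + 2, 4^22 ≡ 4·4·16: 4·4 = 16, then 16·16 = 256 ≡ 4. So 4^22 ≡ 4 (mod 42).
φ(10): Repeated squaring mod 42: 10^1 ≡ 10, 10^2 ≡ 10² = 100 ≡ 16, 10^4 ≡ 16² = 256 ≡ 4, 10^8 ≡ 4² = 16, 10^16 ≡ 16² = 256 ≡ 4. Since 22 = 16 + 4 + 2, 10^22 ≡ 4·4·16: 4·4 = 16, then 16·16 = 256 ≡ 4. So 10^22 ≡ 4 (mod 42).
So φ(4) = φ(10) = 4 while 4 ≠ 10, therefore φ is not injective.
Since φ is not injective, we determine |image(φ)|. Computing x^22 mod 42 for each x (by repeated squaring, reducing mod 42 at every step), the values φ(0), φ(1), …, φ(41) are: 0, 1, 16, 39, 4, 37, 36, 7, 22, 9, 4, 25, 30, 1, 28, 15, 16, 25, 18, 37, 22, 21, 22, 37, 18, 25, 16, 15, 28, 1, 30, 25, 4, 9, 22, 7, 36, 37, 4, 39, 16, 1.
The distinct values are {0, 1, 4, 7, 9, 15, 16, 18, 21, 22, 25, 28, 30, 36, 37, 39}; there are 16 of them.

16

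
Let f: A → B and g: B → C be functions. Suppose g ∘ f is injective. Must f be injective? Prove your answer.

Suppose f(u) = f(v). Applying g: (g ∘ f)(u) = (g ∘ f)(v). Since g ∘ f is injective, u = v. Therefore f is injective.

injective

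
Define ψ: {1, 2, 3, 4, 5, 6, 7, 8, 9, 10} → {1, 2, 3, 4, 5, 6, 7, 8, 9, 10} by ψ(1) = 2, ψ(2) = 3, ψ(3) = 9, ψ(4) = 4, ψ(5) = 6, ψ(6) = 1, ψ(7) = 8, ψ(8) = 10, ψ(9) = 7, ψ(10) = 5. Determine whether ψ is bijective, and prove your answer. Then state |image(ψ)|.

10

The values 2, 3, 9, 4, 6, 1, 8, 10, 7, 5 are a permutation of {1, 2, 3, 4, 5, 6, 7, 8, 9, 10}: each element appears exactly once.
So ψ is injective and surjective, hence bijective.
The image of ψ is {1, 2, 3, 4, 5, 6, 7, 8, 9, 10}, which has 10 elements.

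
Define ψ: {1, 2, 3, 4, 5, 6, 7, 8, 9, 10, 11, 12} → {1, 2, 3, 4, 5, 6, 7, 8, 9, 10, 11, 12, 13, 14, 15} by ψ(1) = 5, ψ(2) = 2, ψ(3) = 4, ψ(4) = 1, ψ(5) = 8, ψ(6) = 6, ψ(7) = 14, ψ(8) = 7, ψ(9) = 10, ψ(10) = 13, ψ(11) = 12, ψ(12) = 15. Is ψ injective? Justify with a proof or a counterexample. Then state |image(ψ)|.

12

The values ψ(1), …, ψ(12) are 5, 2, 4, 1, 8, 6, 14, 7, 10, 13, 12, 15 — all distinct.
So ψ(s) = ψ(t) only when s = t, and ψ is injective.
The image of ψ is {1, 2, 4, 5, 6, 7, 8, 10, 12, 13, 14, 15}, which has 12 elements.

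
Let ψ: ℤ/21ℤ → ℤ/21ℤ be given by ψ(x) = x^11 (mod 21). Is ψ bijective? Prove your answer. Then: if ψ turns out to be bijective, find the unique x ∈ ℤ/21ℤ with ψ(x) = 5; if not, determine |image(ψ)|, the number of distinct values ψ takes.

Computing x^11 mod 21 for each x (by repeated squaring, reducing mod 21 at every step), the values ψ(0), ψ(1), …, ψ(20) are: 0, 1, 11, 12, 16, 17, 6, 7, 8, 18, 19, 2, 3, 13, 14, 15, 4, 5, 9, 10, 20.
Every element of ℤ/21ℤ appears exactly once in this list, so ψ is a bijection, and in particular bijective.
Since ψ is bijective, we read off the preimage of 5 from the same table: ψ(17) = 5, so ψ⁻¹(5) = 17.

17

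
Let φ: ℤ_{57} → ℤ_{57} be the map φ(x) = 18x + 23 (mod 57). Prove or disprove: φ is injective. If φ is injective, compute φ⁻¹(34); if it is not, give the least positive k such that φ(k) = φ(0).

19

We have gcd(18, 57) = 3 > 1. Taking a = 0 and b = 19: φ(0) = 23 and φ(19) = 18·19 + 23 = 365 ≡ 23 (mod 57).
So φ(0) = φ(19) while 0 ≠ 19, thus φ is not injective.
Since φ is not injective, we find the least positive k with φ(k) = φ(0): this means 18k ≡ 0 (mod 57), i.e. 57 ∣ 18k. Since gcd(18, 57) = 3, dividing through by 3 this holds exactly when 19 ∣ 6k, and as gcd(6, 19) = 1, exactly when 19 ∣ k.
The smallest positive such k is 19.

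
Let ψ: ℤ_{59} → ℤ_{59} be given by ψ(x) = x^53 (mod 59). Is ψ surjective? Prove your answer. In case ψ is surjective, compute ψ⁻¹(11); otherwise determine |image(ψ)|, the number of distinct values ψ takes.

24

Since 59 is prime, the nonzero elements of ℤ_{59} form a cyclic group of order 58.
As gcd(53, 58) = 1, raising to the 53rd power is a bijection on this group: if a^53 ≡ b^53 then (ab^{−1})^53 = 1, and the only element of order dividing gcd(53, 58) = 1 is 1, so a = b.
With ψ(0) = 0 this makes ψ injective on all of ℤ_{59}, hence bijective (finite equal-size domain and codomain). In particular ψ is surjective.
Since ψ is surjective, we find the preimage of 11. The inverse of x ↦ x^53 on (ℤ_{59})^× is x ↦ x^23, because 53·23 = 1219 = 21·58 + 1 ≡ 1 (mod 58) and x^{58} = 1 for x ≠ 0 (Fermat). So ψ⁻¹(11) = 11^23 mod 59.
Repeated squaring mod 59: 11^1 ≡ 11, 11^2 ≡ 11² = 121 ≡ 3, 11^4 ≡ 3² = 9, 11^8 ≡ 9² = 81 ≡ 22, 11^16 ≡ 22² = 484 ≡ 12. Since 23 = 16 + 4 + 2 + 1, 11^23 ≡ 12·9·3·11: 12·9 = 108 ≡ 49, then 49·3 = 147 ≡ 29, then 29·11 = 319 ≡ 24. So 11^23 ≡ 24 (mod 59).
Hence ψ⁻¹(11) = 24.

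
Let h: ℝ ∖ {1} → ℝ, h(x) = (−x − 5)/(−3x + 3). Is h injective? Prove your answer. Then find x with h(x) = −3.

2/5

Suppose h(u) = h(v). Cross-multiplying: (−u − 5)(−3v + 3) = (−v − 5)(−3u + 3).
Expanding both sides and cancelling the symmetric terms leaves −18·(u − v) = 0. Since −18 ≠ 0, u = v. Hence h is injective.
Solving h(x) = −3: cross-multiplying gives −x − 5 = −3(−3x + 3), which rearranges to −10x = −4, so x = 2/5.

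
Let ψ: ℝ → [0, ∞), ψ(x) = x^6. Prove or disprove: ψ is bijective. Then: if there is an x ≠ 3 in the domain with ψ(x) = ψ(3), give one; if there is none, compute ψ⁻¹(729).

-3

ψ(3) = 729 = (−3)^6 = ψ(−3) (since 6 is even), with 3 ≠ −3. So ψ is not injective, hence not bijective.
For the follow-up, such an x exists: taking x = −3 ∈ ℝ gives ψ(−3) = 729 = ψ(3) with −3 ≠ 3.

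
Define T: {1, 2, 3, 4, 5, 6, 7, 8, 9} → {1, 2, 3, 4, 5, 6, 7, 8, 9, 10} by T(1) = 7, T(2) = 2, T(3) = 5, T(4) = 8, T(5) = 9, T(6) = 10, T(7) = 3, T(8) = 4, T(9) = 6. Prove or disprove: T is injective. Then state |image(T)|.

The values T(1), …, T(9) are 7, 2, 5, 8, 9, 10, 3, 4, 6 — all distinct.
So T(s) = T(t) only when s = t, and T is injective.
The image of T is {2, 3, 4, 5, 6, 7, 8, 9, 10}, which has 9 elements.

9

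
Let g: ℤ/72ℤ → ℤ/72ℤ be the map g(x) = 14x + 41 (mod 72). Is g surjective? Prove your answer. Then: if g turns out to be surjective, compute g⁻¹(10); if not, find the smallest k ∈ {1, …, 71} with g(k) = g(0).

Recall that g is surjective if every y in the codomain equals g(x) for some x in the domain.
Since gcd(14, 72) = 2, we have 14x ≡ 0 (mod 2) for all x, so g(x) ≡ 1 (mod 2).
But 0 ≢ 1 (mod 2), so 0 ∈ ℤ/72ℤ has no preimage. Therefore g is not surjective.
Since g is not surjective, we find the least positive k with g(k) = g(0): this means 14k ≡ 0 (mod 72), i.e. 72 ∣ 14k. Since gcd(14, 72) = 2, dividing through by 2 this holds exactly when 36 ∣ 7k, and as gcd(7, 36) = 1, exactly when 36 ∣ k.
The smallest positive such k is 36.

36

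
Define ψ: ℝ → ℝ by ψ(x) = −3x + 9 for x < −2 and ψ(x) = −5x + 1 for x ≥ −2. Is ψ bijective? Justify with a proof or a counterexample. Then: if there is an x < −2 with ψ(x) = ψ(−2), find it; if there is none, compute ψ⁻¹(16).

-7/3

Both pieces are strictly decreasing (slopes −3 and −5), so each is injective on its own interval.
The left piece maps (−∞, −2) onto (15, ∞); the right piece maps [−2, ∞) onto (−∞, 11].
The images leave a gap (15 has no preimage), so ψ is not surjective, hence not bijective.
Because the two images are disjoint, no x < −2 has ψ(x) = ψ(−2), so we compute ψ⁻¹(16): 16 lies in (15, ∞), so solve −3x + 9 = 16: x = (16 − 9)/(−3) = −7/3.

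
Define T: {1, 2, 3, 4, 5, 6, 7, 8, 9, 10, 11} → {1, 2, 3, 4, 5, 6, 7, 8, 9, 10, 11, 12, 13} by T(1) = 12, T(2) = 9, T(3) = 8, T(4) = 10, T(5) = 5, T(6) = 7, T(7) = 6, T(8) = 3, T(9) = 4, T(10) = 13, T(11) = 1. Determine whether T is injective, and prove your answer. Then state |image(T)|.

The values T(1), …, T(11) are 12, 9, 8, 10, 5, 7, 6, 3, 4, 13, 1 — all distinct.
So T(a) = T(b) only when a = b, and T is injective.
The image of T is {1, 3, 4, 5, 6, 7, 8, 9, 10, 12, 13}, which has 11 elements.

11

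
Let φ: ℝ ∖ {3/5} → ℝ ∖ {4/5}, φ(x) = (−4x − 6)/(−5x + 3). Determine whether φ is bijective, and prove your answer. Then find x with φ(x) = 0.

Suppose φ(s) = φ(t). Cross-multiplying: (−4s − 6)(−5t + 3) = (−4t − 6)(−5s + 3).
Expanding both sides and cancelling the symmetric terms leaves −42·(s − t) = 0. Since −42 ≠ 0, s = t. So φ is injective.
For any y ≠ 4/5, solving y(−5x + 3) = −4x − 6 for x gives a well-defined x ≠ 3/5. So φ is surjective.
So φ is bijective.
Solving φ(x) = 0: cross-multiplying gives −4x − 6 = 0(−5x + 3), which rearranges to −4x = 6, so x = −3/2.

-3/2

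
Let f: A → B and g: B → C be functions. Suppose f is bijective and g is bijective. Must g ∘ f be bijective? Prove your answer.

Injectivity: if g(f(s)) = g(f(t)) then f(s) = f(t) (g injective) so s = t (f injective).
Surjectivity: for c ∈ C pick b with g(b) = c, then a with f(a) = b; then (g ∘ f)(a) = c.
So g ∘ f is bijective.

bijective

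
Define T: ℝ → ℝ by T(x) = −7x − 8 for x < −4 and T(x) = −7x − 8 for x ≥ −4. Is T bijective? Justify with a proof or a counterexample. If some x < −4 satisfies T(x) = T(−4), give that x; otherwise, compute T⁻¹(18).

-26/7

Both pieces are strictly decreasing (slopes −7 and −7), so each is injective on its own interval.
The left piece maps (−∞, −4) onto (20, ∞); the right piece maps [−4, ∞) onto (−∞, 20].
Since 20 = 20, the images partition ℝ: T is injective and surjective, hence bijective.
Because the two images are disjoint, no x < −4 has T(x) = T(−4), so we compute T⁻¹(18): 18 lies in (−∞, 20], so solve −7x − 8 = 18: x = (18 + 8)/(−7) = −26/7.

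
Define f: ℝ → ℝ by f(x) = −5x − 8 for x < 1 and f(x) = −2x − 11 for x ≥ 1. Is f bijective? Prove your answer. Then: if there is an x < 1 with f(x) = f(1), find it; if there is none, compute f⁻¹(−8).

0

Both pieces are strictly decreasing (slopes −5 and −2), so each is injective on its own interval.
The left piece maps (−∞, 1) onto (−13, ∞); the right piece maps [1, ∞) onto (−∞, −13].
Since −13 = −13, the images partition ℝ: f is injective and surjective, hence bijective.
Because the two images are disjoint, no x < 1 has f(x) = f(1), so we compute f⁻¹(−8): −8 lies in (−13, ∞), so solve −5x − 8 = −8: x = (−8 + 8)/(−5) = 0.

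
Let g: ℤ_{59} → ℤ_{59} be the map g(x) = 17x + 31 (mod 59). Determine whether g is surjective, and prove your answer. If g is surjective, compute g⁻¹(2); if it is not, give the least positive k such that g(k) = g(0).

Since gcd(17, 59) = 1, 17 is invertible modulo 59. Euclid's algorithm: 59 = 3·17 + 8, 17 = 2·8 + 1; back-substituting gives 1 = 7·17 − 2·59, so 17⁻¹ ≡ 7 (mod 59).
Then y ↦ 7(y − 31) is a two-sided inverse to g, so every y ∈ ℤ_{59} has a preimage.
So g is surjective.
Since g is surjective, we compute g⁻¹(2): solve 17x + 31 ≡ 2 (mod 59), i.e. 17x ≡ 30 (mod 59).
Multiplying by 17⁻¹ = 7 gives x ≡ 7·30 = 210 = 3·59 + 33 ≡ 33 (mod 59).
Check: g(33) = 17·33 + 31 = 592 = 10·59 + 2 ≡ 2 (mod 59).

33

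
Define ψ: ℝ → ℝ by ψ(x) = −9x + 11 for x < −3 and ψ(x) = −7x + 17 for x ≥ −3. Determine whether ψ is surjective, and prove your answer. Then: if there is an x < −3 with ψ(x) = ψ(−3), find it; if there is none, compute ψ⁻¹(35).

-18/7

Both pieces are strictly decreasing (slopes −9 and −7), so each is injective on its own interval.
The left piece maps (−∞, −3) onto (38, ∞); the right piece maps [−3, ∞) onto (−∞, 38].
These images together cover ℝ, so ψ is surjective.
Because the two images are disjoint, no x < −3 has ψ(x) = ψ(−3), so we compute ψ⁻¹(35): 35 lies in (−∞, 38], so solve −7x + 17 = 35: x = (35 − 17)/(−7) = −18/7.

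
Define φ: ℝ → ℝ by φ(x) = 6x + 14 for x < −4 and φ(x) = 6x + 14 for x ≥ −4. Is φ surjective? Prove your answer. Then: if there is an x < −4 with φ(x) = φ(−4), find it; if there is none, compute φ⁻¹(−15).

Both pieces are strictly increasing (slopes 6 and 6), so each is injective on its own interval.
The left piece maps (−∞, −4) onto (−∞, −10); the right piece maps [−4, ∞) onto [−10, ∞).
These images together cover ℝ, so φ is surjective.
Because the two images are disjoint, no x < −4 has φ(x) = φ(−4), so we compute φ⁻¹(−15): −15 lies in (−∞, −10), so solve 6x + 14 = −15: x = (−15 − 14)/6 = −29/6.

-29/6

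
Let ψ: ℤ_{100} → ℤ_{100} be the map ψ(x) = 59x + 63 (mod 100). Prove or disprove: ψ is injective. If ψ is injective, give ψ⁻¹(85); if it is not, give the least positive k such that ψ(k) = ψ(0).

58

Suppose ψ(s) = ψ(t) in ℤ_{100}. Then 59s + 63 ≡ 59t + 63 (mod 100), thus 59(s − t) ≡ 0 (mod 100).
Since gcd(59, 100) = 1, 59 is invertible modulo 100, so s − t ≡ 0 (mod 100), i.e. s = t.
Therefore ψ is injective.
We now compute 59⁻¹ mod 100 explicitly. Euclid's algorithm: 100 = 1·59 + 41, 59 = 1·41 + 18, 41 = 2·18 + 5, 18 = 3·5 + 3, 5 = 1·3 + 2, 3 = 1·2 + 1; back-substituting gives 1 = 39·59 − 23·100, so 59⁻¹ ≡ 39 (mod 100).
Since ψ is injective, we find ψ⁻¹(85): we need 59x ≡ 85 − 63 ≡ 22 (mod 100). Using 59⁻¹ = 39: x ≡ 39·22 = 858 = 8·100 + 58, so x = 58.
Check: ψ(58) = 59·58 + 63 = 3485 = 34·100 + 85 ≡ 85 (mod 100).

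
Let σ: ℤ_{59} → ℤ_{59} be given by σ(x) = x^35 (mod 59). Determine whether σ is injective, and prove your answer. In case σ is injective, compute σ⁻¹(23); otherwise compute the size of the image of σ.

33

Since 59 is prime, the nonzero elements of ℤ_{59} form a cyclic group of order 58.
As gcd(35, 58) = 1, raising to the 35th power is a bijection on this group: if x_1^35 ≡ x_2^35 then (x_1x_2^{−1})^35 = 1, and the only element of order dividing gcd(35, 58) = 1 is 1, so x_1 = x_2.
With σ(0) = 0 this makes σ injective on all of ℤ_{59}, hence bijective (finite equal-size domain and codomain). In particular σ is injective.
Since σ is injective, we find the preimage of 23. The inverse of x ↦ x^35 on (ℤ_{59})^× is x ↦ x^5, because 35·5 = 175 = 3·58 + 1 ≡ 1 (mod 58) and x^{58} = 1 for x ≠ 0 (Fermat). So σ⁻¹(23) = 23^5 mod 59.
Repeated squaring mod 59: 23^1 ≡ 23, 23^2 ≡ 23² = 529 ≡ 57, 23^4 ≡ 57² = 3249 ≡ 4. Since 5 = 4 + 1, 23^5 ≡ 4·23: 4·23 = 92 ≡ 33. So 23^5 ≡ 33 (mod 59).
Hence σ⁻¹(23) = 33.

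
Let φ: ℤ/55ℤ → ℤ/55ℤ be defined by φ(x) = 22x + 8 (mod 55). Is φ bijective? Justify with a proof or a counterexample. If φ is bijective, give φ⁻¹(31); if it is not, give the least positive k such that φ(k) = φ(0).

Recall: φ is injective if φ(x_1) = φ(x_2) implies x_1 = x_2.
We have gcd(22, 55) = 11 > 1. Taking x_1 = 0 and x_2 = 5: φ(0) = 8 and φ(5) = 22·5 + 8 = 118 ≡ 8 (mod 55).
So φ(0) = φ(5) while 0 ≠ 5, thus φ is not injective, hence not bijective.
Since φ is not bijective, we find the least positive k with φ(k) = φ(0): this means 22k ≡ 0 (mod 55), i.e. 55 ∣ 22k. Since gcd(22, 55) = 11, dividing through by 11 this holds exactly when 5 ∣ 2k, and as gcd(2, 5) = 1, exactly when 5 ∣ k.
The smallest positive such k is 5.

5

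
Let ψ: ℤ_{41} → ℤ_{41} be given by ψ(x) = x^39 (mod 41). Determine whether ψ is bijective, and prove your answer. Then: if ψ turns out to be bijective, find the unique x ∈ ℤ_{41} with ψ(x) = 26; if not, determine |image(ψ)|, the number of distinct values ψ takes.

Since 41 is prime, the nonzero elements of ℤ_{41} form a cyclic group of order 40.
As gcd(39, 40) = 1, raising to the 39th power is a bijection on this group: if x_1^39 ≡ x_2^39 then (x_1x_2^{−1})^39 = 1, and the only element of order dividing gcd(39, 40) = 1 is 1, so x_1 = x_2.
With ψ(0) = 0 this makes ψ injective on all of ℤ_{41}, hence bijective (finite equal-size domain and codomain). In particular ψ is bijective.
Since ψ is bijective, we find the preimage of 26. The inverse of x ↦ x^39 on (ℤ_{41})^× is x ↦ x^39, because 39·39 = 1521 = 38·40 + 1 ≡ 1 (mod 40) and x^{40} = 1 for x ≠ 0 (Fermat). So ψ⁻¹(26) = 26^39 mod 41.
Repeated squaring mod 41: 26^1 ≡ 26, 26^2 ≡ 26² = 676 ≡ 20, 26^4 ≡ 20² = 400 ≡ 31, 26^8 ≡ 31² = 961 ≡ 18, 26^16 ≡ 18² = 324 ≡ 37, 26^32 ≡ 37² = 1369 ≡ 16. Since 39 = 32 + 4 + 2 + 1, 26^39 ≡ 16·31·20·26: 16·31 = 496 ≡ 4, then 4·20 = 80 ≡ 39, then 39·26 = 1014 ≡ 30. So 26^39 ≡ 30 (mod 41).
Hence ψ⁻¹(26) = 30.

30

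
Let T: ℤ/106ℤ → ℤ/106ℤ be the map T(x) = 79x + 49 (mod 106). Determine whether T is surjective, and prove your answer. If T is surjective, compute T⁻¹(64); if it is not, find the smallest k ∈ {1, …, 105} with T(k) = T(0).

23

Since gcd(79, 106) = 1, 79 is invertible modulo 106. Euclid's algorithm: 106 = 1·79 + 27, 79 = 2·27 + 25, 27 = 1·25 + 2, 25 = 12·2 + 1; back-substituting gives 1 = 51·79 − 38·106, so 79⁻¹ ≡ 51 (mod 106).
For any y ∈ ℤ/106ℤ, x = 51(y − 49) mod 106 satisfies T(x) = 79·51(y − 49) + 49 ≡ y (since 79·51 ≡ 1 mod 106). So every y has a preimage.
So T is surjective.
Since T is surjective, we find T⁻¹(64): we need 79x ≡ 64 − 49 ≡ 15 (mod 106). Using 79⁻¹ = 51: x ≡ 51·15 = 765 = 7·106 + 23, so x = 23.
Check: T(23) = 79·23 + 49 = 1866 = 17·106 + 64 ≡ 64 (mod 106).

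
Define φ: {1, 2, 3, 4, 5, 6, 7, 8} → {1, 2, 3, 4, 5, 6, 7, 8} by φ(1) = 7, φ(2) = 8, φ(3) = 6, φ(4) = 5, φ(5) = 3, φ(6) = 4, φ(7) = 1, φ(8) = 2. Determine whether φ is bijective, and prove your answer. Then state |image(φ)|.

The values 7, 8, 6, 5, 3, 4, 1, 2 are a permutation of {1, 2, 3, 4, 5, 6, 7, 8}: each element appears exactly once.
So φ is injective and surjective, hence bijective.
The image of φ is {1, 2, 3, 4, 5, 6, 7, 8}, which has 8 elements.

8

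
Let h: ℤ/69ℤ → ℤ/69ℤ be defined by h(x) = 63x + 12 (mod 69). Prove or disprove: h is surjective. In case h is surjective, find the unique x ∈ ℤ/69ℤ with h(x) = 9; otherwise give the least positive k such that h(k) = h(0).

23

Since gcd(63, 69) = 3, we have 63x ≡ 0 (mod 3) for all x, so h(x) ≡ 0 (mod 3).
But 1 ≢ 0 (mod 3), so 1 ∈ ℤ/69ℤ has no preimage. Thus h is not surjective.
Since h is not surjective, we find the least positive k with h(k) = h(0): this means 63k ≡ 0 (mod 69), i.e. 69 ∣ 63k. Since gcd(63, 69) = 3, dividing through by 3 this holds exactly when 23 ∣ 21k, and as gcd(21, 23) = 1, exactly when 23 ∣ k.
The smallest positive such k is 23.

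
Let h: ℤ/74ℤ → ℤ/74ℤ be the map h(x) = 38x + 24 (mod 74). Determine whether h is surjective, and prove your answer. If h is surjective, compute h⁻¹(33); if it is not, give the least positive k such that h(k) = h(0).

Since gcd(38, 74) = 2, we have 38x ≡ 0 (mod 2) for all x, so h(x) ≡ 0 (mod 2).
But 1 ≢ 0 (mod 2), so 1 ∈ ℤ/74ℤ has no preimage. Therefore h is not surjective.
Since h is not surjective, we find the least positive k with h(k) = h(0): this means 38k ≡ 0 (mod 74), i.e. 74 ∣ 38k. Since gcd(38, 74) = 2, dividing through by 2 this holds exactly when 37 ∣ 19k, and as gcd(19, 37) = 1, exactly when 37 ∣ k.
The smallest positive such k is 37.

37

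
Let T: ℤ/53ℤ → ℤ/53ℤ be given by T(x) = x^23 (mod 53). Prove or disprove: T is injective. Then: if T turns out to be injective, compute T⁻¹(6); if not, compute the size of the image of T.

29

Since 53 is prime, the nonzero elements of ℤ/53ℤ form a cyclic group of order 52.
As gcd(23, 52) = 1, raising to the 23rd power is a bijection on this group: if s^23 ≡ t^23 then (st^{−1})^23 = 1, and the only element of order dividing gcd(23, 52) = 1 is 1, so s = t.
With T(0) = 0 this makes T injective on all of ℤ/53ℤ, hence bijective (finite equal-size domain and codomain). In particular T is injective.
Since T is injective, we find the preimage of 6. The inverse of x ↦ x^23 on (ℤ/53ℤ)^× is x ↦ x^43, because 23·43 = 989 = 19·52 + 1 ≡ 1 (mod 52) and x^{52} = 1 for x ≠ 0 (Fermat). So T⁻¹(6) = 6^43 mod 53.
Repeated squaring mod 53: 6^1 ≡ 6, 6^2 ≡ 6² = 36, 6^4 ≡ 36² = 1296 ≡ 24, 6^8 ≡ 24² = 576 ≡ 46, 6^16 ≡ 46² = 2116 ≡ 49, 6^32 ≡ 49² = 2401 ≡ 16. Since 43 = 32 + 8 + 2 + 1, 6^43 ≡ 16·46·36·6: 16·46 = 736 ≡ 47, then 47·36 = 1692 ≡ 49, then 49·6 = 294 ≡ 29. So 6^43 ≡ 29 (mod 53).
Hence T⁻¹(6) = 29.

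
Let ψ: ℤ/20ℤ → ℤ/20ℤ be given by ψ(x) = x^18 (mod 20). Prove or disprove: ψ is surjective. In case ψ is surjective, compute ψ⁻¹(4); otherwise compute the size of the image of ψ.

6

ψ(4): Repeated squaring mod 20: 4^1 ≡ 4, 4^2 ≡ 4² = 16, 4^4 ≡ 16² = 256 ≡ 16, 4^8 ≡ 16² = 256 ≡ 16, 4^16 ≡ 16² = 256 ≡ 16. Since 18 = 16 + 2, 4^18 ≡ 16·16: 16·16 = 256 ≡ 16. So 4^18 ≡ 16 (mod 20).
ψ(6): Repeated squaring mod 20: 6^1 ≡ 6, 6^2 ≡ 6² = 36 ≡ 16, 6^4 ≡ 16² = 256 ≡ 16, 6^8 ≡ 16² = 256 ≡ 16, 6^16 ≡ 16² = 256 ≡ 16. Since 18 = 16 + 2, 6^18 ≡ 16·16: 16·16 = 256 ≡ 16. So 6^18 ≡ 16 (mod 20).
So ψ(4) = ψ(6) = 16 while 4 ≠ 6, so ψ is not injective.
A non-injective map from the 20-element set ℤ/20ℤ to itself takes at most 19 distinct values, so it cannot be surjective. So ψ is not surjective.
Since ψ is not surjective, we determine |image(ψ)|. Computing x^18 mod 20 for each x (by repeated squaring, reducing mod 20 at every step), the values ψ(0), ψ(1), …, ψ(19) are: 0, 1, 4, 9, 16, 5, 16, 9, 4, 1, 0, 1, 4, 9, 16, 5, 16, 9, 4, 1.
The distinct values are {0, 1, 4, 5, 9, 16}; there are 6 of them.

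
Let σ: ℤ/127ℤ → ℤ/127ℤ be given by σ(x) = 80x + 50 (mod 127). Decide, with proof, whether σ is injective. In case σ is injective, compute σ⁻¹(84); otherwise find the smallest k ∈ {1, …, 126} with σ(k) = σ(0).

29

Recall that σ is injective if σ(s) = σ(t) implies s = t.
Suppose σ(s) = σ(t) in ℤ/127ℤ. Then 80s + 50 ≡ 80t + 50 (mod 127), hence 80(s − t) ≡ 0 (mod 127).
Since gcd(80, 127) = 1, 80 is invertible modulo 127, so s − t ≡ 0 (mod 127), i.e. s = t.
Hence σ is injective.
We now compute 80⁻¹ mod 127 explicitly. Euclid's algorithm: 127 = 1·80 + 47, 80 = 1·47 + 33, 47 = 1·33 + 14, 33 = 2·14 + 5, 14 = 2·5 + 4, 5 = 1·4 + 1; back-substituting gives 1 = 27·80 − 17·127, so 80⁻¹ ≡ 27 (mod 127).
Since σ is injective, we compute σ⁻¹(84): solve 80x + 50 ≡ 84 (mod 127), i.e. 80x ≡ 34 (mod 127).
Multiplying by 80⁻¹ = 27 gives x ≡ 27·34 = 918 = 7·127 + 29 ≡ 29 (mod 127).
Check: σ(29) = 80·29 + 50 = 2370 = 18·127 + 84 ≡ 84 (mod 127).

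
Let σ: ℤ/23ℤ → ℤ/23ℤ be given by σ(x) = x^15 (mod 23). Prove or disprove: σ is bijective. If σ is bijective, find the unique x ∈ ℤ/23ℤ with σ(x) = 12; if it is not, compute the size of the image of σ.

3

Since 23 is prime, the nonzero elements of ℤ/23ℤ form a cyclic group of order 22.
As gcd(15, 22) = 1, raising to the 15th power is a bijection on this group: if u^15 ≡ v^15 then (uv^{−1})^15 = 1, and the only element of order dividing gcd(15, 22) = 1 is 1, so u = v.
With σ(0) = 0 this makes σ injective on all of ℤ/23ℤ, hence bijective (finite equal-size domain and codomain). In particular σ is bijective.
Since σ is bijective, we find the preimage of 12. The inverse of x ↦ x^15 on (ℤ/23ℤ)^× is x ↦ x^3, because 15·3 = 45 = 2·22 + 1 ≡ 1 (mod 22) and x^{22} = 1 for x ≠ 0 (Fermat). So σ⁻¹(12) = 12^3 mod 23.
Repeated squaring mod 23: 12^1 ≡ 12, 12^2 ≡ 12² = 144 ≡ 6. Since 3 = 2 + 1, 12^3 ≡ 6·12: 6·12 = 72 ≡ 3. So 12^3 ≡ 3 (mod 23).
Hence σ⁻¹(12) = 3.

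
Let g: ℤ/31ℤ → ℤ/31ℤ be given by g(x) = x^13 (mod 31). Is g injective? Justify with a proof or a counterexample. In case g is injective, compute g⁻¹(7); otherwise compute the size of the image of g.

28

Since 31 is prime, the nonzero elements of ℤ/31ℤ form a cyclic group of order 30.
As gcd(13, 30) = 1, raising to the 13th power is a bijection on this group: if a^13 ≡ b^13 then (ab^{−1})^13 = 1, and the only element of order dividing gcd(13, 30) = 1 is 1, so a = b.
With g(0) = 0 this makes g injective on all of ℤ/31ℤ, hence bijective (finite equal-size domain and codomain). In particular g is injective.
Since g is injective, we find the preimage of 7. The inverse of x ↦ x^13 on (ℤ/31ℤ)^× is x ↦ x^7, because 13·7 = 91 = 3·30 + 1 ≡ 1 (mod 30) and x^{30} = 1 for x ≠ 0 (Fermat). So g⁻¹(7) = 7^7 mod 31.
Repeated squaring mod 31: 7^1 ≡ 7, 7^2 ≡ 7² = 49 ≡ 18, 7^4 ≡ 18² = 324 ≡ 14. Since 7 = 4 + 2 + 1, 7^7 ≡ 14·18·7: 14·18 = 252 ≡ 4, then 4·7 = 28. So 7^7 ≡ 28 (mod 31).
Hence g⁻¹(7) = 28.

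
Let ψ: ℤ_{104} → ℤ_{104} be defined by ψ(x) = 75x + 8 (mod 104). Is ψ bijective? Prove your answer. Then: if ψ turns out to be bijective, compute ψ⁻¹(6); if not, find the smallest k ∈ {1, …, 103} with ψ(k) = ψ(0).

18

By definition, ψ is injective when ψ(s) = ψ(t) forces s = t.
If ψ(s) = ψ(t), then 75s ≡ 75t (mod 104). Because gcd(75, 104) = 1, we may cancel 75 to get s ≡ t (mod 104).
We now compute 75⁻¹ mod 104 explicitly. Euclid's algorithm: 104 = 1·75 + 29, 75 = 2·29 + 17, 29 = 1·17 + 12, 17 = 1·12 + 5, 12 = 2·5 + 2, 5 = 2·2 + 1; back-substituting gives 1 = 43·75 − 31·104, so 75⁻¹ ≡ 43 (mod 104).
For any y ∈ ℤ_{104}, x = 43(y − 8) mod 104 satisfies ψ(x) = 75·43(y − 8) + 8 ≡ y (since 75·43 ≡ 1 mod 104). So every y has a preimage.
Therefore ψ is bijective.
Since ψ is bijective, we compute ψ⁻¹(6): solve 75x + 8 ≡ 6 (mod 104), i.e. 75x ≡ 102 (mod 104).
Multiplying by 75⁻¹ = 43 gives x ≡ 43·102 = 4386 = 42·104 + 18 ≡ 18 (mod 104).
Check: ψ(18) = 75·18 + 8 = 1358 = 13·104 + 6 ≡ 6 (mod 104).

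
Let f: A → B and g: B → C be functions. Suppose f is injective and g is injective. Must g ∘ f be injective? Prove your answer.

Suppose (g ∘ f)(s) = (g ∘ f)(t), i.e. g(f(s)) = g(f(t)).
Since g is injective, f(s) = f(t). Since f is injective, s = t. Hence g ∘ f is injective.

injective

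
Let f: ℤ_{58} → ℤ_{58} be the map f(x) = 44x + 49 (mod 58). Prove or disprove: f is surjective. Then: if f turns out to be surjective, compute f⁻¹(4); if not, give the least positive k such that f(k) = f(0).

29

Recall: surjectivity means every element of the codomain has a preimage under f.
Since gcd(44, 58) = 2, we have 44x ≡ 0 (mod 2) for all x, so f(x) ≡ 1 (mod 2).
But 0 ≢ 1 (mod 2), so 0 ∈ ℤ_{58} has no preimage. Thus f is not surjective.
Since f is not surjective, we find the least positive k with f(k) = f(0): this means 44k ≡ 0 (mod 58), i.e. 58 ∣ 44k. Since gcd(44, 58) = 2, dividing through by 2 this holds exactly when 29 ∣ 22k, and as gcd(22, 29) = 1, exactly when 29 ∣ k.
The smallest positive such k is 29.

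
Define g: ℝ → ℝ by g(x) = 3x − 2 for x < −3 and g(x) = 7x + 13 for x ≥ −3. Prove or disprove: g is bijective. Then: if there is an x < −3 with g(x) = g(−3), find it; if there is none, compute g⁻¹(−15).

Both pieces are strictly increasing (slopes 3 and 7), so each is injective on its own interval.
The left piece maps (−∞, −3) onto (−∞, −11); the right piece maps [−3, ∞) onto [−8, ∞).
The images leave a gap (−11 has no preimage), so g is not surjective, hence not bijective.
Because the two images are disjoint, no x < −3 has g(x) = g(−3), so we compute g⁻¹(−15): −15 lies in (−∞, −11), so solve 3x − 2 = −15: x = (−15 + 2)/3 = −13/3.

-13/3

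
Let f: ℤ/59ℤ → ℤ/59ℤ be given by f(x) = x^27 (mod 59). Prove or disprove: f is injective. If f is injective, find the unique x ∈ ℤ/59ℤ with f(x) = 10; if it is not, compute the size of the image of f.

Since 59 is prime, the nonzero elements of ℤ/59ℤ form a cyclic group of order 58.
As gcd(27, 58) = 1, raising to the 27th power is a bijection on this group: if u^27 ≡ v^27 then (uv^{−1})^27 = 1, and the only element of order dividing gcd(27, 58) = 1 is 1, so u = v.
With f(0) = 0 this makes f injective on all of ℤ/59ℤ, hence bijective (finite equal-size domain and codomain). In particular f is injective.
Since f is injective, we find the preimage of 10. The inverse of x ↦ x^27 on (ℤ/59ℤ)^× is x ↦ x^43, because 27·43 = 1161 = 20·58 + 1 ≡ 1 (mod 58) and x^{58} = 1 for x ≠ 0 (Fermat). So f⁻¹(10) = 10^43 mod 59.
Repeated squaring mod 59: 10^1 ≡ 10, 10^2 ≡ 10² = 100 ≡ 41, 10^4 ≡ 41² = 1681 ≡ 29, 10^8 ≡ 29² = 841 ≡ 15, 10^16 ≡ 15² = 225 ≡ 48, 10^32 ≡ 48² = 2304 ≡ 3. Since 43 = 32 + 8 + 2 + 1, 10^43 ≡ 3·15·41·10: 3·15 = 45, then 45·41 = 1845 ≡ 16, then 16·10 = 160 ≡ 42. So 10^43 ≡ 42 (mod 59).
Hence f⁻¹(10) = 42.

42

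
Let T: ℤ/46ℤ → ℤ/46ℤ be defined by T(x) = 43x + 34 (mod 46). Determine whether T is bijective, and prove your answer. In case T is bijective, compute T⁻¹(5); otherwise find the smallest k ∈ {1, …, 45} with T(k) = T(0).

By definition, T is injective if T(s) = T(t) implies s = t.
Suppose T(s) = T(t) in ℤ/46ℤ. Then 43s + 34 ≡ 43t + 34 (mod 46), so 43(s − t) ≡ 0 (mod 46).
Since gcd(43, 46) = 1, 43 is invertible modulo 46, therefore s − t ≡ 0 (mod 46), i.e. s = t.
We now compute 43⁻¹ mod 46 explicitly. Euclid's algorithm: 46 = 1·43 + 3, 43 = 14·3 + 1; back-substituting gives 1 = 15·43 − 14·46, so 43⁻¹ ≡ 15 (mod 46).
Then y ↦ 15(y − 34) is a two-sided inverse to T, so every y ∈ ℤ/46ℤ has a preimage.
Therefore T is bijective.
Since T is bijective, we compute T⁻¹(5): solve 43x + 34 ≡ 5 (mod 46), i.e. 43x ≡ 17 (mod 46).
Multiplying by 43⁻¹ = 15 gives x ≡ 15·17 = 255 = 5·46 + 25 ≡ 25 (mod 46).
Check: T(25) = 43·25 + 34 = 1109 = 24·46 + 5 ≡ 5 (mod 46).

25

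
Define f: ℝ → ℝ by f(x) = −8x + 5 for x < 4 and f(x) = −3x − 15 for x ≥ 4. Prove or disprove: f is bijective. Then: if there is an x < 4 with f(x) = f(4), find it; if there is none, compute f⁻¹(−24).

29/8

Both pieces are strictly decreasing (slopes −8 and −3), so each is injective on its own interval.
The left piece maps (−∞, 4) onto (−27, ∞); the right piece maps [4, ∞) onto (−∞, −27].
Since −27 = −27, the images partition ℝ: f is injective and surjective, hence bijective.
Because the two images are disjoint, no x < 4 has f(x) = f(4), so we compute f⁻¹(−24): −24 lies in (−27, ∞), so solve −8x + 5 = −24: x = (−24 − 5)/(−8) = 29/8.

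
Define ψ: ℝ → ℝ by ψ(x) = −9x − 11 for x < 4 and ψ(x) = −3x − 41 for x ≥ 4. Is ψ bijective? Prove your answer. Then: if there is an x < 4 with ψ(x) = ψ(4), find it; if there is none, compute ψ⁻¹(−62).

Both pieces are strictly decreasing (slopes −9 and −3), so each is injective on its own interval.
The left piece maps (−∞, 4) onto (−47, ∞); the right piece maps [4, ∞) onto (−∞, −53].
The images leave a gap (−47 has no preimage), so ψ is not surjective, hence not bijective.
Because the two images are disjoint, no x < 4 has ψ(x) = ψ(4), so we compute ψ⁻¹(−62): −62 lies in (−∞, −53], so solve −3x − 41 = −62: x = (−62 + 41)/(−3) = 7.

7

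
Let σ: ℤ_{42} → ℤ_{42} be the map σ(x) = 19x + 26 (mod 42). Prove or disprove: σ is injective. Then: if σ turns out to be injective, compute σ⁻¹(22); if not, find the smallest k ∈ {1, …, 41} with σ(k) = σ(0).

2

Recall that σ is injective when σ(s) = σ(t) forces s = t.
Suppose σ(s) = σ(t) in ℤ_{42}. Then 19s + 26 ≡ 19t + 26 (mod 42), hence 19(s − t) ≡ 0 (mod 42).
Since gcd(19, 42) = 1, 19 is invertible modulo 42, so s − t ≡ 0 (mod 42), i.e. s = t.
Hence σ is injective.
We now compute 19⁻¹ mod 42 explicitly. Euclid's algorithm: 42 = 2·19 + 4, 19 = 4·4 + 3, 4 = 1·3 + 1; back-substituting gives 1 = 31·19 − 14·42, so 19⁻¹ ≡ 31 (mod 42).
Since σ is injective, we find σ⁻¹(22): we need 19x ≡ 22 − 26 ≡ 38 (mod 42). Using 19⁻¹ = 31: x ≡ 31·38 = 1178 = 28·42 + 2, so x = 2.
Check: σ(2) = 19·2 + 26 = 64 = 1·42 + 22 ≡ 22 (mod 42).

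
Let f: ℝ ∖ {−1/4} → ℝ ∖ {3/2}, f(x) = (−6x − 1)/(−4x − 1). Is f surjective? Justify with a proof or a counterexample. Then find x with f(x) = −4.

For any y ≠ 3/2, solving y(−4x − 1) = −6x − 1 for x gives a well-defined x ≠ −1/4. So f is surjective.
Solving f(x) = −4: cross-multiplying gives −6x − 1 = −4(−4x − 1), which rearranges to −22x = 5, so x = −5/22.

-5/22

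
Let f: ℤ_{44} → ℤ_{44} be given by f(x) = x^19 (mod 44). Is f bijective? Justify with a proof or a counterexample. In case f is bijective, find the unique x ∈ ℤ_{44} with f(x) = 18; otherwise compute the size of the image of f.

f(0) = 0^19 = 0.
f(22): Repeated squaring mod 44: 22^1 ≡ 22, 22^2 ≡ 22² = 484 ≡ 0, 22^4 ≡ 0² = 0, 22^8 ≡ 0² = 0, 22^16 ≡ 0² = 0. Since 19 = 16 + 2 + 1, 22^19 ≡ 0·0·22: 0·0 = 0, then 0·22 = 0. So 22^19 ≡ 0 (mod 44).
So f(0) = f(22) = 0 while 0 ≠ 22, hence f is not injective, hence not bijective.
Since f is not bijective, we determine |image(f)|. Computing x^19 mod 44 for each x (by repeated squaring, reducing mod 44 at every step), the values f(0), f(1), …, f(43) are: 0, 1, 28, 15, 36, 9, 24, 19, 40, 5, 32, 11, 12, 17, 4, 3, 20, 13, 8, 7, 16, 21, 0, 23, 28, 37, 36, 31, 24, 41, 40, 27, 32, 33, 12, 39, 4, 25, 20, 35, 8, 29, 16, 43.
The distinct values are {0, 1, 3, 4, 5, 7, 8, 9, 11, 12, 13, 15, 16, 17, 19, 20, 21, 23, 24, 25, 27, 28, 29, 31, 32, 33, 35, 36, 37, 39, 40, 41, 43}; there are 33 of them.

33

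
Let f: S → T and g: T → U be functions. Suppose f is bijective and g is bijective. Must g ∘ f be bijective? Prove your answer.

bijective

Injectivity: if g(f(x_1)) = g(f(x_2)) then f(x_1) = f(x_2) (g injective) so x_1 = x_2 (f injective).
Surjectivity: for c ∈ U pick b with g(b) = c, then a with f(a) = b; then (g ∘ f)(a) = c.
So g ∘ f is bijective.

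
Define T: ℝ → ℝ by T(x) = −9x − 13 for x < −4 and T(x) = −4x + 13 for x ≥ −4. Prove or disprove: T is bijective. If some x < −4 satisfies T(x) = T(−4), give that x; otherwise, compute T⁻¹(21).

-14/3

Both pieces are strictly decreasing (slopes −9 and −4), so each is injective on its own interval.
The left piece maps (−∞, −4) onto (23, ∞); the right piece maps [−4, ∞) onto (−∞, 29].
These images overlap. In particular T(−4) = 29 (right piece), and solving −9x − 13 = 29 on the left piece gives x = −14/3 < −4.
So T(−14/3) = T(−4) with −14/3 ≠ −4, and T is not injective, hence not bijective. This x = −14/3 is the requested value below −4.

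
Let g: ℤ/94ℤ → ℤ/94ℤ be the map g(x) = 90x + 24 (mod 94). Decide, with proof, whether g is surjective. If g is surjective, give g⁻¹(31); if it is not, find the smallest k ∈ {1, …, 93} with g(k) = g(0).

47

By definition, g is surjective if every y in the codomain equals g(x) for some x in the domain.
Since gcd(90, 94) = 2, we have 90x ≡ 0 (mod 2) for all x, so g(x) ≡ 0 (mod 2).
But 1 ≢ 0 (mod 2), so 1 ∈ ℤ/94ℤ has no preimage. Thus g is not surjective.
Since g is not surjective, we find the least positive k with g(k) = g(0): this means 90k ≡ 0 (mod 94), i.e. 94 ∣ 90k. Since gcd(90, 94) = 2, dividing through by 2 this holds exactly when 47 ∣ 45k, and as gcd(45, 47) = 1, exactly when 47 ∣ k.
The smallest positive such k is 47.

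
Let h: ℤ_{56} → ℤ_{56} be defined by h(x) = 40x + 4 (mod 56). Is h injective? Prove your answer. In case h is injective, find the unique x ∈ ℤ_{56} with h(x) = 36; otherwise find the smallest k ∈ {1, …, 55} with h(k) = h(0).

7

By definition, h is injective when h(s) = h(t) forces s = t.
We have gcd(40, 56) = 8 > 1. Taking s = 0 and t = 7: h(0) = 4 and h(7) = 40·7 + 4 = 284 ≡ 4 (mod 56).
So h(0) = h(7) while 0 ≠ 7, so h is not injective.
Since h is not injective, we find the least positive k with h(k) = h(0): this means 40k ≡ 0 (mod 56), i.e. 56 ∣ 40k. Since gcd(40, 56) = 8, dividing through by 8 this holds exactly when 7 ∣ 5k, and as gcd(5, 7) = 1, exactly when 7 ∣ k.
The smallest positive such k is 7.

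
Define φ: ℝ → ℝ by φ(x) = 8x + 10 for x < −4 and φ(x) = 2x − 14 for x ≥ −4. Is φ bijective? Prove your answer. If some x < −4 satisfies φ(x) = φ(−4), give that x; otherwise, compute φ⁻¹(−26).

-9/2

Both pieces are strictly increasing (slopes 8 and 2), so each is injective on its own interval.
The left piece maps (−∞, −4) onto (−∞, −22); the right piece maps [−4, ∞) onto [−22, ∞).
Since −22 = −22, the images partition ℝ: φ is injective and surjective, hence bijective.
Because the two images are disjoint, no x < −4 has φ(x) = φ(−4), so we compute φ⁻¹(−26): −26 lies in (−∞, −22), so solve 8x + 10 = −26: x = (−26 − 10)/8 = −9/2.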